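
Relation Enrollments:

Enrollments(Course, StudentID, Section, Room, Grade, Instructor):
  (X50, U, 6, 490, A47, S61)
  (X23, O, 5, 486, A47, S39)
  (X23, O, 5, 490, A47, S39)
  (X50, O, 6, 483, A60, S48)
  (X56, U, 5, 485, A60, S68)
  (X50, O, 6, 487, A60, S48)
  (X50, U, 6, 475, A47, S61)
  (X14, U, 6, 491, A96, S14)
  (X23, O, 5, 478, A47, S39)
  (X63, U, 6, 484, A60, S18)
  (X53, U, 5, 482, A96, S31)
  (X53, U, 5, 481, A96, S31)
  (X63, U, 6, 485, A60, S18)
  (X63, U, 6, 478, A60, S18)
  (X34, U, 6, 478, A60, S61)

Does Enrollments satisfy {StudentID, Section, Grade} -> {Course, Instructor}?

(StudentID=U, Section=6, Grade=A47): 2 rows → {Course,Instructor} = (X50, S61), (X50, S61) ✓
(StudentID=O, Section=5, Grade=A47): 3 rows → {Course,Instructor} = (X23, S39), (X23, S39), (X23, S39) ✓
(StudentID=O, Section=6, Grade=A60): 2 rows → {Course,Instructor} = (X50, S48), (X50, S48) ✓
(StudentID=U, Section=5, Grade=A60): 1 row → {Course,Instructor} = (X56, S68) ✓
(StudentID=U, Section=6, Grade=A96): 1 row → {Course,Instructor} = (X14, S14) ✓
(StudentID=U, Section=6, Grade=A60): 4 rows → {Course,Instructor} takes values {(X63, S18), (X34, S61)} — violation
(StudentID=U, Section=5, Grade=A96): 2 rows → {Course,Instructor} = (X53, S31), (X53, S31) ✓
Two rows agree on {StudentID, Section, Grade} but differ on {Course, Instructor}, so {StudentID, Section, Grade} -> {Course, Instructor} does not hold.

No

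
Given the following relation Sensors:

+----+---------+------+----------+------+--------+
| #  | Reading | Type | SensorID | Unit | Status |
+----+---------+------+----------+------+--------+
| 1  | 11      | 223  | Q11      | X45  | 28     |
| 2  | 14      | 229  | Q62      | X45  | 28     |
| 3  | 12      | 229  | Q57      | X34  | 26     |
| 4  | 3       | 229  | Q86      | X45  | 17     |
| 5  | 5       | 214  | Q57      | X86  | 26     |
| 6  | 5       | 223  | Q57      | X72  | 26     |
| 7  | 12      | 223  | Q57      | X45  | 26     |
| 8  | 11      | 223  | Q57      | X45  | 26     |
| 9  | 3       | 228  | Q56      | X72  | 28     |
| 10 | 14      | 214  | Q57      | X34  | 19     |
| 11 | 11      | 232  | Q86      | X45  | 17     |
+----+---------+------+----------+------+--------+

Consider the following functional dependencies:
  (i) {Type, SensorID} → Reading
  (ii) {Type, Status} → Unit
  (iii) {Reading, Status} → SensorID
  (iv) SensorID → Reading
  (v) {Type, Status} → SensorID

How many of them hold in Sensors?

2

(i) {Type, SensorID} → Reading: (Type=214, SensorID=Q57): rows 5, 10 → Reading takes values {5, 14} — violation; (Type=223, SensorID=Q57): rows 6, 7, 8 → Reading takes values {5, 12, 11} — violation — fails.
(ii) {Type, Status} → Unit: (Type=223, Status=26): rows 6, 7, 8 → Unit takes values {X72, X45} — violation — fails.
(iii) {Reading, Status} → SensorID: every LHS value maps to a single RHS value — holds.
(iv) SensorID → Reading: SensorID=Q57: rows 3, 5, 6, 7, 8, 10 → Reading takes values {12, 5, 11, 14} — violation; SensorID=Q86: rows 4, 11 → Reading takes values {3, 11} — violation — fails.
(v) {Type, Status} → SensorID: every LHS value maps to a single RHS value — holds.
2 of the 5 dependencies hold.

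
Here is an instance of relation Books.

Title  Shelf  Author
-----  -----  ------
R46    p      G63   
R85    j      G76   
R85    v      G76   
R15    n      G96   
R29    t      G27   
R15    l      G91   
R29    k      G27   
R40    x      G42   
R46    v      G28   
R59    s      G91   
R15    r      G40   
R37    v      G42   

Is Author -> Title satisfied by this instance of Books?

Author=G63: 1 row → Title = R46 ✓
Author=G76: 2 rows → Title = R85, R85 ✓
Author=G96: 1 row → Title = R15 ✓
Author=G27: 2 rows → Title = R29, R29 ✓
Author=G91: 2 rows → Title takes values {R15, R59} — violation
Author=G42: 2 rows → Title takes values {R40, R37} — violation
Author=G28: 1 row → Title = R46 ✓
Author=G40: 1 row → Title = R15 ✓
Two rows agree on Author but differ on Title, so Author -> Title does not hold.

No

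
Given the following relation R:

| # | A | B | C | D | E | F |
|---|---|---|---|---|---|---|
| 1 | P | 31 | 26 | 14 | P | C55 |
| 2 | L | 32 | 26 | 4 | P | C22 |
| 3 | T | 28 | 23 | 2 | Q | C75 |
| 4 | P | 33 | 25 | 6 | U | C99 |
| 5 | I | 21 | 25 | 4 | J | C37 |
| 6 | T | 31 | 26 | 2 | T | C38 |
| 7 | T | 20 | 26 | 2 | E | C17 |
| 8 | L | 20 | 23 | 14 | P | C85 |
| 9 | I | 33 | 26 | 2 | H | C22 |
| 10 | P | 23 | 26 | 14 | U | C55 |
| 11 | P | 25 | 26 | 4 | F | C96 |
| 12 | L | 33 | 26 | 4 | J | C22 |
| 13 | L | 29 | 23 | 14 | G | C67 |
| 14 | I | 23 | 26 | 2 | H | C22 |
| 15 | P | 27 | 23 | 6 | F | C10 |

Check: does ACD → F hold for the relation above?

(A=P, C=26, D=14): rows 1, 10 → F = C55, C55 ✓
(A=L, C=26, D=4): rows 2, 12 → F = C22, C22 ✓
(A=T, C=23, D=2): row 3 → F = C75 ✓
(A=P, C=25, D=6): row 4 → F = C99 ✓
(A=I, C=25, D=4): row 5 → F = C37 ✓
(A=T, C=26, D=2): rows 6, 7 → F takes values {C38, C17} — violation
(A=L, C=23, D=14): rows 8, 13 → F takes values {C85, C67} — violation
(A=I, C=26, D=2): rows 9, 14 → F = C22, C22 ✓
(A=P, C=26, D=4): row 11 → F = C96 ✓
(A=P, C=23, D=6): row 15 → F = C10 ✓
Two rows agree on ACD but differ on F, so ACD → F does not hold.

No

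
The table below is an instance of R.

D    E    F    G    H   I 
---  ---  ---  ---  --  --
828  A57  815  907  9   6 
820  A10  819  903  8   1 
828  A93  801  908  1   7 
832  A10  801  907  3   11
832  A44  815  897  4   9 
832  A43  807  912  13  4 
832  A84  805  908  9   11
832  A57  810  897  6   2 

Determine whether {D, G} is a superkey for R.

Two distinct rows share (D=832, G=897), so {D, G} does not determine every attribute — not a superkey.

No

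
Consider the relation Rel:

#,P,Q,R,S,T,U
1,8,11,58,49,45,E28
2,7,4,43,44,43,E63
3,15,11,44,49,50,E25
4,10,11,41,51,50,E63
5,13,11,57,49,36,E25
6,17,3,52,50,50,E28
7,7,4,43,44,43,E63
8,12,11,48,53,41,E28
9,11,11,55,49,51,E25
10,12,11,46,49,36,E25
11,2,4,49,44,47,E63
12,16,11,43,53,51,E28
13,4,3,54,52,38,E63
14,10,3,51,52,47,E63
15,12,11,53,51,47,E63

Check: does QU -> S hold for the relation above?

No

(Q=11, U=E28): rows 1, 8, 12 → S takes values {49, 53} — violation
(Q=4, U=E63): rows 2, 7, 11 → S = 44, 44, 44 ✓
(Q=11, U=E25): rows 3, 5, 9, 10 → S = 49, 49, 49, 49 ✓
(Q=11, U=E63): rows 4, 15 → S = 51, 51 ✓
(Q=3, U=E28): row 6 → S = 50 ✓
(Q=3, U=E63): rows 13, 14 → S = 52, 52 ✓
Two rows agree on QU but differ on S, so QU -> S does not hold.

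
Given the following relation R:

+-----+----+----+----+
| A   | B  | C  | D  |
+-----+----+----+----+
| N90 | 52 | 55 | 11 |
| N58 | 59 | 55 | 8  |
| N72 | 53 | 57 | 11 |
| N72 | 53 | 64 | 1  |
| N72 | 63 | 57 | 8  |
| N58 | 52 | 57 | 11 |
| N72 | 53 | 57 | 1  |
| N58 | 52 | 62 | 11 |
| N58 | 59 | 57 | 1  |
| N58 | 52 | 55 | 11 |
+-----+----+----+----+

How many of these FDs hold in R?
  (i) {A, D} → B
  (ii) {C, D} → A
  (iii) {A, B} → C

1

(i) {A, D} → B: every LHS value maps to a single RHS value — holds.
(ii) {C, D} → A: (C=55, D=11): 2 rows → A takes values {N90, N58} — violation; (C=57, D=11): 2 rows → A takes values {N72, N58} — violation; (C=57, D=1): 2 rows → A takes values {N72, N58} — violation — fails.
(iii) {A, B} → C: (A=N58, B=59): 2 rows → C takes values {55, 57} — violation; (A=N72, B=53): 3 rows → C takes values {57, 64} — violation; (A=N58, B=52): 3 rows → C takes values {57, 62, 55} — violation — fails.
1 of the 3 dependencies holds.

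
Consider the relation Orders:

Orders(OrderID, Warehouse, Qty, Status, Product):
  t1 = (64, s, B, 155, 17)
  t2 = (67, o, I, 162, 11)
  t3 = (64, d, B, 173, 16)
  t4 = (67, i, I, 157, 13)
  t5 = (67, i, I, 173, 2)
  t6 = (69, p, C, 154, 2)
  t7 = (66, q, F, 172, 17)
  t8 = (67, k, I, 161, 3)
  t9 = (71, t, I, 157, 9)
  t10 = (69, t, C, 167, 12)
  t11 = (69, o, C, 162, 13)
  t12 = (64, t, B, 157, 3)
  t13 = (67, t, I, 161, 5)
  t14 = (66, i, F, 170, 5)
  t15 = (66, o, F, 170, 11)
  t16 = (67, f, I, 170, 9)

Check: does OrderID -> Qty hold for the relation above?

OrderID=64: rows 1, 3, 12 → Qty = B, B, B ✓
OrderID=67: rows 2, 4, 5, 8, 13, 16 → Qty = I, I, I, I, I, I ✓
OrderID=69: rows 6, 10, 11 → Qty = C, C, C ✓
OrderID=66: rows 7, 14, 15 → Qty = F, F, F ✓
OrderID=71: row 9 → Qty = I ✓
Every OrderID value is associated with a single Qty value, so OrderID -> Qty holds.

Yes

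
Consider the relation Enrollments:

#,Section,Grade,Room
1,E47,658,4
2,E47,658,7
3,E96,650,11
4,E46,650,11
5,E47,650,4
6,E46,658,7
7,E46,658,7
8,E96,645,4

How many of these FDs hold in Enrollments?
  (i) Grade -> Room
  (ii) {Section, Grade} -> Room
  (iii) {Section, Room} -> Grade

(i) Grade -> Room: Grade=658: rows 1, 2, 6, 7 → Room takes values {4, 7} — violation; Grade=650: rows 3, 4, 5 → Room takes values {11, 4} — violation — fails.
(ii) {Section, Grade} -> Room: (Section=E47, Grade=658): rows 1, 2 → Room takes values {4, 7} — violation — fails.
(iii) {Section, Room} -> Grade: (Section=E47, Room=4): rows 1, 5 → Grade takes values {658, 650} — violation — fails.
None of the 3 dependencies hold.

0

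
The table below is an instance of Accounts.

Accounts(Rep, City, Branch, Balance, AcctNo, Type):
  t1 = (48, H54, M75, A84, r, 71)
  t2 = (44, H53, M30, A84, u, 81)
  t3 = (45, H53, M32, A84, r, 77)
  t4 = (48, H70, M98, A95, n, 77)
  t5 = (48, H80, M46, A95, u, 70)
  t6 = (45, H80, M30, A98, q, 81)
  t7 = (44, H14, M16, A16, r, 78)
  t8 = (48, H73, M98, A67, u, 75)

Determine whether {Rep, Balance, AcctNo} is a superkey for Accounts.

All 8 rows have distinct {Rep, Balance, AcctNo} values, so {Rep, Balance, AcctNo} → (all attributes) holds and {Rep, Balance, AcctNo} is a superkey.

Yes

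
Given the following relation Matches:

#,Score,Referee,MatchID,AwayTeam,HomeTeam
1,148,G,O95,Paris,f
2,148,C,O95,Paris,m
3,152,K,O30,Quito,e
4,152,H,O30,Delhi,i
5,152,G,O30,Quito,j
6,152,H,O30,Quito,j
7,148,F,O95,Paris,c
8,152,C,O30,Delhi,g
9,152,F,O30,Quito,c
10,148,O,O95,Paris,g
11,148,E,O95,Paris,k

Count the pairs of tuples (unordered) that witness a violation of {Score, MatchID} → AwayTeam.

8

(Score=148, MatchID=O95): all 5 rows agree on AwayTeam — 0 pairs.
(Score=152, MatchID=O30): violating pairs (3,4), (3,8), (4,5), (4,6), (4,9), (5,8), (6,8), (8,9) — 8 pairs.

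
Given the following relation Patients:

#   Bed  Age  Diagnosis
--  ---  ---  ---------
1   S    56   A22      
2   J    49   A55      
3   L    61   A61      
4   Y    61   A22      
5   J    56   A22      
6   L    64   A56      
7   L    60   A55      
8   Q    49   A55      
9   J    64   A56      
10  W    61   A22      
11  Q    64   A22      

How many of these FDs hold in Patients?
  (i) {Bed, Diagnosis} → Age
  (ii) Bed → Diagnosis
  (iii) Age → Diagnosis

(i) {Bed, Diagnosis} → Age: every LHS value maps to a single RHS value — holds.
(ii) Bed → Diagnosis: Bed=J: rows 2, 5, 9 → Diagnosis takes values {A55, A22, A56} — violation; Bed=L: rows 3, 6, 7 → Diagnosis takes values {A61, A56, A55} — violation; Bed=Q: rows 8, 11 → Diagnosis takes values {A55, A22} — violation — fails.
(iii) Age → Diagnosis: Age=61: rows 3, 4, 10 → Diagnosis takes values {A61, A22} — violation; Age=64: rows 6, 9, 11 → Diagnosis takes values {A56, A22} — violation — fails.
1 of the 3 dependencies holds.

1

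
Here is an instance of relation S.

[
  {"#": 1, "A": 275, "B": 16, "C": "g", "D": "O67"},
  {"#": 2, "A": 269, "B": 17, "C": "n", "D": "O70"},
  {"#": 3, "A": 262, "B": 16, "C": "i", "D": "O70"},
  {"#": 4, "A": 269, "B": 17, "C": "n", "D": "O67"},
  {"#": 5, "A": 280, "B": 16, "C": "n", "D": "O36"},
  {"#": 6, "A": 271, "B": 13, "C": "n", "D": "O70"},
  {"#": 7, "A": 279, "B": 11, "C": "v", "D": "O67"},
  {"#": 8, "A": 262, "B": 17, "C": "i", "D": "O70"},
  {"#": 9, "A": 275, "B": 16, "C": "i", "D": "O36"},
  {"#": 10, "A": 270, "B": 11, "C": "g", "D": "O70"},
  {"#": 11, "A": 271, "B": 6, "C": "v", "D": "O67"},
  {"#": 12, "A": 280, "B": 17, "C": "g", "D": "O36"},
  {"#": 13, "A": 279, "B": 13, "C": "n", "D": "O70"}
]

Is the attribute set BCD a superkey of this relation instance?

Rows 6 and 13 have the same BCD value (B=13, C=n, D=O70) but are distinct tuples, so BCD does not determine every attribute — not a superkey.

No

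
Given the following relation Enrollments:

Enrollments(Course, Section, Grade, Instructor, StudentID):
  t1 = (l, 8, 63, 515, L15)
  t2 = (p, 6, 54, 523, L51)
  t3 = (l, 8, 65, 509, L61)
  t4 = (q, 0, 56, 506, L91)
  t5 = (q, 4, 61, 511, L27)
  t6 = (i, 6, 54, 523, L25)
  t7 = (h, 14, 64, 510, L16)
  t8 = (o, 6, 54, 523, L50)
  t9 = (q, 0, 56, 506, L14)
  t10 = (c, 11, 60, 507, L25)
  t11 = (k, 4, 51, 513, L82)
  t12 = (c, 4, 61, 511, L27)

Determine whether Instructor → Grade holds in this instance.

Instructor=515: row 1 → Grade = 63 ✓
Instructor=523: rows 2, 6, 8 → Grade = 54, 54, 54 ✓
Instructor=509: row 3 → Grade = 65 ✓
Instructor=506: rows 4, 9 → Grade = 56, 56 ✓
Instructor=511: rows 5, 12 → Grade = 61, 61 ✓
Instructor=510: row 7 → Grade = 64 ✓
Instructor=507: row 10 → Grade = 60 ✓
Instructor=513: row 11 → Grade = 51 ✓
Every Instructor value is associated with a single Grade value, so Instructor → Grade holds.

Yes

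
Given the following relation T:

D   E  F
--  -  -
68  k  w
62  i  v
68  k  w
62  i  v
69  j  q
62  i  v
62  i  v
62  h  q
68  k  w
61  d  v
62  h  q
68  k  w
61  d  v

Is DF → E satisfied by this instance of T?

Yes

(D=68, F=w): 4 rows → E = k, k, k, k ✓
(D=62, F=v): 4 rows → E = i, i, i, i ✓
(D=69, F=q): 1 row → E = j ✓
(D=62, F=q): 2 rows → E = h, h ✓
(D=61, F=v): 2 rows → E = d, d ✓
Every DF value is associated with a single E value, so DF → E holds.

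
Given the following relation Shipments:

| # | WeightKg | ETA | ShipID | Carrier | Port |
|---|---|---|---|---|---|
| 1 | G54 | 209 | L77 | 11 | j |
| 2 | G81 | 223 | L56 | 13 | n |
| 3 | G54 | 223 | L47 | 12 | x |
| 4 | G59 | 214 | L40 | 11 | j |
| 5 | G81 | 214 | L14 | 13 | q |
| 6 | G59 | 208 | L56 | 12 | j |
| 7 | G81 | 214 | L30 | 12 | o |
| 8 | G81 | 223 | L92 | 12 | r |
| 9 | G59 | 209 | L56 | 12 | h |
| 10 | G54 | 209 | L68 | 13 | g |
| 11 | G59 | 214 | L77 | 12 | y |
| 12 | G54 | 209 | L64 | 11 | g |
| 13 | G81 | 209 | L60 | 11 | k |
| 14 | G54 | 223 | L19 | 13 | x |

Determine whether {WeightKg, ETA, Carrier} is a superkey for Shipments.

No

Rows 1 and 12 have the same {WeightKg, ETA, Carrier} value (WeightKg=G54, ETA=209, Carrier=11) but are distinct tuples, so {WeightKg, ETA, Carrier} does not determine every attribute — not a superkey.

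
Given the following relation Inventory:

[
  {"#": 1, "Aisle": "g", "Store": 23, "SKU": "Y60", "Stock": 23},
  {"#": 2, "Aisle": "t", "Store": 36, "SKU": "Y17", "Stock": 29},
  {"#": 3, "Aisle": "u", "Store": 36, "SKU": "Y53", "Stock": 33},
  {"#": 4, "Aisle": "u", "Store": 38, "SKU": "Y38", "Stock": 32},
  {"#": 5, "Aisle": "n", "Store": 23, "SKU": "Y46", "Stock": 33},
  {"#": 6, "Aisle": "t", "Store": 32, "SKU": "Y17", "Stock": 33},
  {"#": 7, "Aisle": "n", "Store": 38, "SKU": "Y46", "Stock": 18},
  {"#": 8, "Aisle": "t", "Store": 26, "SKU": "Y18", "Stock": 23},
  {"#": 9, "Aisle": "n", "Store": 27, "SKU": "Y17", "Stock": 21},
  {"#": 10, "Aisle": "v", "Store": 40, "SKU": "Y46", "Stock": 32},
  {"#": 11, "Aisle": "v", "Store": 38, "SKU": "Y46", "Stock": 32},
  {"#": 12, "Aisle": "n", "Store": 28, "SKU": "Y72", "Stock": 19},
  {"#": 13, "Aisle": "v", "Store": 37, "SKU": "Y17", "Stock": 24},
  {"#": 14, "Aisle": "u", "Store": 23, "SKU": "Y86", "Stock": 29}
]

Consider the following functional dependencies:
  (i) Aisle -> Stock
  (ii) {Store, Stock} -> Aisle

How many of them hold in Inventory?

(i) Aisle -> Stock: Aisle=t: rows 2, 6, 8 → Stock takes values {29, 33, 23} — violation; Aisle=u: rows 3, 4, 14 → Stock takes values {33, 32, 29} — violation; Aisle=n: rows 5, 7, 9, 12 → Stock takes values {33, 18, 21, 19} — violation; Aisle=v: rows 10, 11, 13 → Stock takes values {32, 24} — violation — fails.
(ii) {Store, Stock} -> Aisle: (Store=38, Stock=32): rows 4, 11 → Aisle takes values {u, v} — violation — fails.
None of the 2 dependencies hold.

0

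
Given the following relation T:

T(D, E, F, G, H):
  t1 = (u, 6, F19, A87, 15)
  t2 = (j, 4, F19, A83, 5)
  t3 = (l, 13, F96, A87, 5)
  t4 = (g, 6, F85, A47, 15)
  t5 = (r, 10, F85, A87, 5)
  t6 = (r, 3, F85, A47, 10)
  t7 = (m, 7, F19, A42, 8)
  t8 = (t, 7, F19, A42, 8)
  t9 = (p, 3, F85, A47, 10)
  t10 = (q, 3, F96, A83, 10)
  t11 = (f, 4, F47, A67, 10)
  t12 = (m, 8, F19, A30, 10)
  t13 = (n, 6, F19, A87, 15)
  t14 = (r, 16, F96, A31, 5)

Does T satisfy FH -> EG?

No

(F=F19, H=15): rows 1, 13 → {E,G} = (6, A87), (6, A87) ✓
(F=F19, H=5): row 2 → {E,G} = (4, A83) ✓
(F=F96, H=5): rows 3, 14 → {E,G} takes values {(13, A87), (16, A31)} — violation
(F=F85, H=15): row 4 → {E,G} = (6, A47) ✓
(F=F85, H=5): row 5 → {E,G} = (10, A87) ✓
(F=F85, H=10): rows 6, 9 → {E,G} = (3, A47), (3, A47) ✓
(F=F19, H=8): rows 7, 8 → {E,G} = (7, A42), (7, A42) ✓
(F=F96, H=10): row 10 → {E,G} = (3, A83) ✓
(F=F47, H=10): row 11 → {E,G} = (4, A67) ✓
(F=F19, H=10): row 12 → {E,G} = (8, A30) ✓
Two rows agree on FH but differ on EG, so FH -> EG does not hold.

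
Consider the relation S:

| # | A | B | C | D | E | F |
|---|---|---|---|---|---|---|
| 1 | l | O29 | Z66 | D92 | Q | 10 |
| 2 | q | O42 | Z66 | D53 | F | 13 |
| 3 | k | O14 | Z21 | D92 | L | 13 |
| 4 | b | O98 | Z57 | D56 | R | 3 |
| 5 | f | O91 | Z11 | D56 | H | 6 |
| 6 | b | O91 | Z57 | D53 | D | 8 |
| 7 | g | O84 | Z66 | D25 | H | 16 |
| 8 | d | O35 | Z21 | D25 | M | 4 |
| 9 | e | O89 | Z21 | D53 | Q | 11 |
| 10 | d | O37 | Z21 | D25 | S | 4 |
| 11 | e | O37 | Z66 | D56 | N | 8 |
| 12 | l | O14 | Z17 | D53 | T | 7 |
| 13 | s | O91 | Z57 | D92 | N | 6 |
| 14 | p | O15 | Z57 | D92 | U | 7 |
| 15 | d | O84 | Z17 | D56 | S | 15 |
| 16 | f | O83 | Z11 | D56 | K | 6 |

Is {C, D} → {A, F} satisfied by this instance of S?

No

(C=Z66, D=D92): row 1 → {A,F} = (l, 10) ✓
(C=Z66, D=D53): row 2 → {A,F} = (q, 13) ✓
(C=Z21, D=D92): row 3 → {A,F} = (k, 13) ✓
(C=Z57, D=D56): row 4 → {A,F} = (b, 3) ✓
(C=Z11, D=D56): rows 5, 16 → {A,F} = (f, 6), (f, 6) ✓
(C=Z57, D=D53): row 6 → {A,F} = (b, 8) ✓
(C=Z66, D=D25): row 7 → {A,F} = (g, 16) ✓
(C=Z21, D=D25): rows 8, 10 → {A,F} = (d, 4), (d, 4) ✓
(C=Z21, D=D53): row 9 → {A,F} = (e, 11) ✓
(C=Z66, D=D56): row 11 → {A,F} = (e, 8) ✓
(C=Z17, D=D53): row 12 → {A,F} = (l, 7) ✓
(C=Z57, D=D92): rows 13, 14 → {A,F} takes values {(s, 6), (p, 7)} — violation
(C=Z17, D=D56): row 15 → {A,F} = (d, 15) ✓
Two rows agree on {C, D} but differ on {A, F}, so {C, D} → {A, F} does not hold.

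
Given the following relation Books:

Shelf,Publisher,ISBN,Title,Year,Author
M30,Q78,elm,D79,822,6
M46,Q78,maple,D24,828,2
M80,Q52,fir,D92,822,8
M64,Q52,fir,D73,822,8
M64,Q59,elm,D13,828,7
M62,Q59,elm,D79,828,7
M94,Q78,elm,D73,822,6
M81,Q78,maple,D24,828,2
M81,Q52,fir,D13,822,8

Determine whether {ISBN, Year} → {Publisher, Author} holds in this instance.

(ISBN=elm, Year=822): 2 rows → {Publisher,Author} = (Q78, 6), (Q78, 6) ✓
(ISBN=maple, Year=828): 2 rows → {Publisher,Author} = (Q78, 2), (Q78, 2) ✓
(ISBN=fir, Year=822): 3 rows → {Publisher,Author} = (Q52, 8), (Q52, 8), (Q52, 8) ✓
(ISBN=elm, Year=828): 2 rows → {Publisher,Author} = (Q59, 7), (Q59, 7) ✓
Every {ISBN, Year} value is associated with a single {Publisher, Author} value, so {ISBN, Year} → {Publisher, Author} holds.

Yes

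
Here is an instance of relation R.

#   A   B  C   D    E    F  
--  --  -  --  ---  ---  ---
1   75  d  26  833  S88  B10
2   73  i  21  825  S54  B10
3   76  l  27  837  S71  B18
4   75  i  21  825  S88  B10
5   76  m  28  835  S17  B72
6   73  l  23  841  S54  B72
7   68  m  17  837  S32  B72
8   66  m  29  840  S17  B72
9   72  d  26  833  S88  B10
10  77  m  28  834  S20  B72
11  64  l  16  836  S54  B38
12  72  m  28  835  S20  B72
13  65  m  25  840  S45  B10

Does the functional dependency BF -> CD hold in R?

(B=d, F=B10): rows 1, 9 → {C,D} = (26, 833), (26, 833) ✓
(B=i, F=B10): rows 2, 4 → {C,D} = (21, 825), (21, 825) ✓
(B=l, F=B18): row 3 → {C,D} = (27, 837) ✓
(B=m, F=B72): rows 5, 7, 8, 10, 12 → {C,D} takes values {(28, 835), (17, 837), (29, 840), (28, 834)} — violation
(B=l, F=B72): row 6 → {C,D} = (23, 841) ✓
(B=l, F=B38): row 11 → {C,D} = (16, 836) ✓
(B=m, F=B10): row 13 → {C,D} = (25, 840) ✓
Two rows agree on BF but differ on CD, so BF -> CD does not hold.

No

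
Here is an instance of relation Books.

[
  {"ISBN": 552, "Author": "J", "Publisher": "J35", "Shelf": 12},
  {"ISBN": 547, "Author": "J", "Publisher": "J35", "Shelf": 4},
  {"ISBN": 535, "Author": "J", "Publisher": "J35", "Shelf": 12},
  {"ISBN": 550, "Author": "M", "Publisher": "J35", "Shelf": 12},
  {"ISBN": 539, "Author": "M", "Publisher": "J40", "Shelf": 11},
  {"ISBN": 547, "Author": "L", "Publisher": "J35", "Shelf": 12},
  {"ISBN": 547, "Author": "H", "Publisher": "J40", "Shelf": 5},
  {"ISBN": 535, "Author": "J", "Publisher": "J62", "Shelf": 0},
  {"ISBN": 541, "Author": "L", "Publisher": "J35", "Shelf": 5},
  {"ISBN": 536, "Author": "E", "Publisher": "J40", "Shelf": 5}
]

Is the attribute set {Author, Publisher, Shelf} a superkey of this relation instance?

Two distinct rows share (Author=J, Publisher=J35, Shelf=12), so {Author, Publisher, Shelf} does not determine every attribute — not a superkey.

No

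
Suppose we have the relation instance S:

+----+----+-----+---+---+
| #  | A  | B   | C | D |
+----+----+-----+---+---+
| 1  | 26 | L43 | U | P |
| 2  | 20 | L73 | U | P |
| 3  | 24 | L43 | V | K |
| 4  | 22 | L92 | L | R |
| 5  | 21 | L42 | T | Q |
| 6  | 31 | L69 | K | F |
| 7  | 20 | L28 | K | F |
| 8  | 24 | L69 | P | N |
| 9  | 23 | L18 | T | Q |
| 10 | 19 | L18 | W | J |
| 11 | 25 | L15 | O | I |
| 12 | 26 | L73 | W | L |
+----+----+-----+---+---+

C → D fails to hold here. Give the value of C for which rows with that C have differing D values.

W

C=U: rows 1, 2 → D = P, P ✓
C=V: row 3 → D = K ✓
C=L: row 4 → D = R ✓
C=T: rows 5, 9 → D = Q, Q ✓
C=K: rows 6, 7 → D = F, F ✓
C=P: row 8 → D = N ✓
C=W: rows 10, 12 → D takes values {J, L} — violation
C=O: row 11 → D = I ✓
The only C value with inconsistent D is C=W.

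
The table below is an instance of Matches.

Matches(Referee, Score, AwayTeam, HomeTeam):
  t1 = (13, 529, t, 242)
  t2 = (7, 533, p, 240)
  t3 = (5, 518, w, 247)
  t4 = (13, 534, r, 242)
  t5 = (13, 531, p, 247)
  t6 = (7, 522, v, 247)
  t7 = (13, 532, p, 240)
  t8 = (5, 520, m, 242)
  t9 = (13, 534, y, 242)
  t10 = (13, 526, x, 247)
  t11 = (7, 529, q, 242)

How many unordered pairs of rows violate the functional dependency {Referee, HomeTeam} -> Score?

3

(Referee=13, HomeTeam=242): violating pairs (1,4), (1,9) — 2 pairs.
(Referee=13, HomeTeam=247): violating pairs (5,10) — 1 pair.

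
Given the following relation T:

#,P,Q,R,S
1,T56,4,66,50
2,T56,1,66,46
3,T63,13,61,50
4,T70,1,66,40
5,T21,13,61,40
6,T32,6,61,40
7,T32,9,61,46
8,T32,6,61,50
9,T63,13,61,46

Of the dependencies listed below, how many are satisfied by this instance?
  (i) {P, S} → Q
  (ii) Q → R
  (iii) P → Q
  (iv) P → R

3

(i) {P, S} → Q: every LHS value maps to a single RHS value — holds.
(ii) Q → R: every LHS value maps to a single RHS value — holds.
(iii) P → Q: P=T56: rows 1, 2 → Q takes values {4, 1} — violation; P=T32: rows 6, 7, 8 → Q takes values {6, 9} — violation — fails.
(iv) P → R: every LHS value maps to a single RHS value — holds.
3 of the 4 dependencies hold.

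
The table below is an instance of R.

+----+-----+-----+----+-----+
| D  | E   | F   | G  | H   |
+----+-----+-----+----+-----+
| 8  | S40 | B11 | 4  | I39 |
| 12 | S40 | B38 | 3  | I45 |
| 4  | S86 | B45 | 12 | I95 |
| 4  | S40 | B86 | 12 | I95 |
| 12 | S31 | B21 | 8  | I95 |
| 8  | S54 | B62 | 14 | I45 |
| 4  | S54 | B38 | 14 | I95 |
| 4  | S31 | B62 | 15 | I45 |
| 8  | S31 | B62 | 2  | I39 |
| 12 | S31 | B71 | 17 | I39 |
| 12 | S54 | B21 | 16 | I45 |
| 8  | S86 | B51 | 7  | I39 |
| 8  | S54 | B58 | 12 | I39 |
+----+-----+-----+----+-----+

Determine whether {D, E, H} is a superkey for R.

Yes

All 13 rows have distinct {D, E, H} values, so {D, E, H} → (all attributes) holds and {D, E, H} is a superkey.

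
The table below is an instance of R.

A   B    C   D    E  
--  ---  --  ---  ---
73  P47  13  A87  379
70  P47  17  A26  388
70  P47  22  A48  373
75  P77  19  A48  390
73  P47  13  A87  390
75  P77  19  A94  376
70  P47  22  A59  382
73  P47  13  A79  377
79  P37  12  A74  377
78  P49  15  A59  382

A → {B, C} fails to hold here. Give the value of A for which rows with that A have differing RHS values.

A=73: 3 rows → {B,C} = (P47, 13), (P47, 13), (P47, 13) ✓
A=70: 3 rows → {B,C} takes values {(P47, 17), (P47, 22)} — violation
A=75: 2 rows → {B,C} = (P77, 19), (P77, 19) ✓
A=79: 1 row → {B,C} = (P37, 12) ✓
A=78: 1 row → {B,C} = (P49, 15) ✓
The only A value with inconsistent RHS is A=70.

70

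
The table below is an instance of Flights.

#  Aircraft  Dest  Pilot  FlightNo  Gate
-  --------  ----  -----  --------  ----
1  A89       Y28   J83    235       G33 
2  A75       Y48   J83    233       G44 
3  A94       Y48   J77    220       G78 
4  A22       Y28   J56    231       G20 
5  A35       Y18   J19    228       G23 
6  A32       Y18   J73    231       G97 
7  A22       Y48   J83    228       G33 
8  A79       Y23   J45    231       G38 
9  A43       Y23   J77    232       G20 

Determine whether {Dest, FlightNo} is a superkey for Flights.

Yes

All 9 rows have distinct {Dest, FlightNo} values, so {Dest, FlightNo} → (all attributes) holds and {Dest, FlightNo} is a superkey.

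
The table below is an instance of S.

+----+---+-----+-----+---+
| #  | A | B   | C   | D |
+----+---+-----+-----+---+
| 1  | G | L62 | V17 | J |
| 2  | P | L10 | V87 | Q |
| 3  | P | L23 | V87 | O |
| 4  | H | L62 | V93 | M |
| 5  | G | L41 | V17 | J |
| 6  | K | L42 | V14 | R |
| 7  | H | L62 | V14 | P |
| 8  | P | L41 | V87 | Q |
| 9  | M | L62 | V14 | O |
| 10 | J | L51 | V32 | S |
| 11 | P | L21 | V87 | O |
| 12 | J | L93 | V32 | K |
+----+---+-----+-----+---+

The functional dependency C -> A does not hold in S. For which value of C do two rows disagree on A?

C=V17: rows 1, 5 → A = G, G ✓
C=V87: rows 2, 3, 8, 11 → A = P, P, P, P ✓
C=V93: row 4 → A = H ✓
C=V14: rows 6, 7, 9 → A takes values {K, H, M} — violation
C=V32: rows 10, 12 → A = J, J ✓
The only C value with inconsistent A is C=V14.

V14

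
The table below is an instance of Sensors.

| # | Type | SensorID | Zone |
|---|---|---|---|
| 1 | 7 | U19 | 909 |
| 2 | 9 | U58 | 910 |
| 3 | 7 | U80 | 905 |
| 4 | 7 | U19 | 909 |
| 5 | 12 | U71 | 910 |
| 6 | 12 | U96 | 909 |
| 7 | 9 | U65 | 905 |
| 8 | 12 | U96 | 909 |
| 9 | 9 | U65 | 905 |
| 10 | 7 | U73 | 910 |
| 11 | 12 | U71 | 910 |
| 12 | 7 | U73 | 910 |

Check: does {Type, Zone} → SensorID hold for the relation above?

(Type=7, Zone=909): rows 1, 4 → SensorID = U19, U19 ✓
(Type=9, Zone=910): row 2 → SensorID = U58 ✓
(Type=7, Zone=905): row 3 → SensorID = U80 ✓
(Type=12, Zone=910): rows 5, 11 → SensorID = U71, U71 ✓
(Type=12, Zone=909): rows 6, 8 → SensorID = U96, U96 ✓
(Type=9, Zone=905): rows 7, 9 → SensorID = U65, U65 ✓
(Type=7, Zone=910): rows 10, 12 → SensorID = U73, U73 ✓
Every {Type, Zone} value is associated with a single SensorID value, so {Type, Zone} → SensorID holds.

Yes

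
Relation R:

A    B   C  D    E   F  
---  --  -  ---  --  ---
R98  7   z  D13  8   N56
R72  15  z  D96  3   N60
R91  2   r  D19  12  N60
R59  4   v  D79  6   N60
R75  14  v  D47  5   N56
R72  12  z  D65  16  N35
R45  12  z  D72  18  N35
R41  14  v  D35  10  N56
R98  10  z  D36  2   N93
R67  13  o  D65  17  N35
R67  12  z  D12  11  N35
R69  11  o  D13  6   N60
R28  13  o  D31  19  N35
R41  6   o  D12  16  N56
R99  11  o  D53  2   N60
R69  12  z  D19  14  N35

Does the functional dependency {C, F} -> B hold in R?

(C=z, F=N56): 1 row → B = 7 ✓
(C=z, F=N60): 1 row → B = 15 ✓
(C=r, F=N60): 1 row → B = 2 ✓
(C=v, F=N60): 1 row → B = 4 ✓
(C=v, F=N56): 2 rows → B = 14, 14 ✓
(C=z, F=N35): 4 rows → B = 12, 12, 12, 12 ✓
(C=z, F=N93): 1 row → B = 10 ✓
(C=o, F=N35): 2 rows → B = 13, 13 ✓
(C=o, F=N60): 2 rows → B = 11, 11 ✓
(C=o, F=N56): 1 row → B = 6 ✓
Every {C, F} value is associated with a single B value, so {C, F} -> B holds.

Yes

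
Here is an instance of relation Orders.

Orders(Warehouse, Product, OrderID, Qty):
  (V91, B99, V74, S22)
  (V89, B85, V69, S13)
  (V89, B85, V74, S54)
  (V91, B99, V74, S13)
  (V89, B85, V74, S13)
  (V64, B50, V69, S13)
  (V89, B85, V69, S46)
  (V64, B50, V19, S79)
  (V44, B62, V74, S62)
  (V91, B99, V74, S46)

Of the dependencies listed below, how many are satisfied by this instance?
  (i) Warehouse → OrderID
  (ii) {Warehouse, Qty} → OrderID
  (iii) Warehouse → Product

(i) Warehouse → OrderID: Warehouse=V89: 4 rows → OrderID takes values {V69, V74} — violation; Warehouse=V64: 2 rows → OrderID takes values {V69, V19} — violation — fails.
(ii) {Warehouse, Qty} → OrderID: (Warehouse=V89, Qty=S13): 2 rows → OrderID takes values {V69, V74} — violation — fails.
(iii) Warehouse → Product: every LHS value maps to a single RHS value — holds.
1 of the 3 dependencies holds.

1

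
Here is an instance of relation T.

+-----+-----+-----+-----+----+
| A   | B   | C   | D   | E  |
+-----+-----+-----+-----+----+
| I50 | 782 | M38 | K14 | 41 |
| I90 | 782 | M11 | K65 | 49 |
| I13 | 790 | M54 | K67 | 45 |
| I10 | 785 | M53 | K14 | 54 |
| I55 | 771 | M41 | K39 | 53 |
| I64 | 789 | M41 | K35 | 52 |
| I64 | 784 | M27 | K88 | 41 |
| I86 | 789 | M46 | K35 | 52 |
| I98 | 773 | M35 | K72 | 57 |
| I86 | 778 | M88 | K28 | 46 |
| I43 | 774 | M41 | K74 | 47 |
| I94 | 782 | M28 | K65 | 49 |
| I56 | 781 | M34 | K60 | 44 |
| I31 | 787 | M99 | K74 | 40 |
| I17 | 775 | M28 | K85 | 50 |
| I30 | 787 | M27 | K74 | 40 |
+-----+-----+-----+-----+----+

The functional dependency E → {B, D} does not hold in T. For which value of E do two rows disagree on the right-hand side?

41

E=41: 2 rows → {B,D} takes values {(782, K14), (784, K88)} — violation
E=49: 2 rows → {B,D} = (782, K65), (782, K65) ✓
E=45: 1 row → {B,D} = (790, K67) ✓
E=54: 1 row → {B,D} = (785, K14) ✓
E=53: 1 row → {B,D} = (771, K39) ✓
E=52: 2 rows → {B,D} = (789, K35), (789, K35) ✓
E=57: 1 row → {B,D} = (773, K72) ✓
E=46: 1 row → {B,D} = (778, K28) ✓
E=47: 1 row → {B,D} = (774, K74) ✓
E=44: 1 row → {B,D} = (781, K60) ✓
E=40: 2 rows → {B,D} = (787, K74), (787, K74) ✓
E=50: 1 row → {B,D} = (775, K85) ✓
The only E value with inconsistent RHS is E=41.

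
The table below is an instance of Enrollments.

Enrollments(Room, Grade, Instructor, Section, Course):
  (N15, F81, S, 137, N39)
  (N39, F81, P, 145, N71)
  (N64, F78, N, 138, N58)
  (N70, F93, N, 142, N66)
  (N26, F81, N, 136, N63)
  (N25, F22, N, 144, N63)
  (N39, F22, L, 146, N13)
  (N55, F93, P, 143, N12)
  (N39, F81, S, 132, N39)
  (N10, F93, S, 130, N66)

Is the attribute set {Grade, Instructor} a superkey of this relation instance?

No

Two distinct rows share (Grade=F81, Instructor=S), so {Grade, Instructor} does not determine every attribute — not a superkey.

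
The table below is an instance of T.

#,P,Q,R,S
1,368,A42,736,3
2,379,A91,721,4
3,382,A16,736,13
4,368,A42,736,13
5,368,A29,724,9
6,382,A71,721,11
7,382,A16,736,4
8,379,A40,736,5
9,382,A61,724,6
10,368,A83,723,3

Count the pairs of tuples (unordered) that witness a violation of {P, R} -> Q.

0

(P=368, R=736): all 2 rows agree on Q — 0 pairs.
(P=382, R=736): all 2 rows agree on Q — 0 pairs.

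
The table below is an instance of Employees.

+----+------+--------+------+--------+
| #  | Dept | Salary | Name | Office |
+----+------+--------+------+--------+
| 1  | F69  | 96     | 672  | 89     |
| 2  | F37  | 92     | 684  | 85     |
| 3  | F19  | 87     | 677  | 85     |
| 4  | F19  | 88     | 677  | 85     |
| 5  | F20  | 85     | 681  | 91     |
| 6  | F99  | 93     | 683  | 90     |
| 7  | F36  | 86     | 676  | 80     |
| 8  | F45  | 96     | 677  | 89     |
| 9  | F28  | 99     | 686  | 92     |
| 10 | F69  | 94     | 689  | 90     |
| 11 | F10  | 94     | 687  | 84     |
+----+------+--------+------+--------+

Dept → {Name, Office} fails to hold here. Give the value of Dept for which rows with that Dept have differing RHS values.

Dept=F69: rows 1, 10 → {Name,Office} takes values {(672, 89), (689, 90)} — violation
Dept=F37: row 2 → {Name,Office} = (684, 85) ✓
Dept=F19: rows 3, 4 → {Name,Office} = (677, 85), (677, 85) ✓
Dept=F20: row 5 → {Name,Office} = (681, 91) ✓
Dept=F99: row 6 → {Name,Office} = (683, 90) ✓
Dept=F36: row 7 → {Name,Office} = (676, 80) ✓
Dept=F45: row 8 → {Name,Office} = (677, 89) ✓
Dept=F28: row 9 → {Name,Office} = (686, 92) ✓
Dept=F10: row 11 → {Name,Office} = (687, 84) ✓
The only Dept value with inconsistent RHS is Dept=F69.

F69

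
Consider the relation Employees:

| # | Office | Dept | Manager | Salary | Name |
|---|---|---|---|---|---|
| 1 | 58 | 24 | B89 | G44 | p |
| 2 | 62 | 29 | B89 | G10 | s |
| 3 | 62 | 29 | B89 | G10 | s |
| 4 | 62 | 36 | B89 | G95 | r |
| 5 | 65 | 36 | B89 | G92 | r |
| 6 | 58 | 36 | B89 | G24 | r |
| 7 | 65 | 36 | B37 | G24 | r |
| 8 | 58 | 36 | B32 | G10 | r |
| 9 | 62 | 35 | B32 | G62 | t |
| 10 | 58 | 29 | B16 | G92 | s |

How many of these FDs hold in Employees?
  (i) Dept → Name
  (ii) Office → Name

(i) Dept → Name: every LHS value maps to a single RHS value — holds.
(ii) Office → Name: Office=58: rows 1, 6, 8, 10 → Name takes values {p, r, s} — violation; Office=62: rows 2, 3, 4, 9 → Name takes values {s, r, t} — violation — fails.
1 of the 2 dependencies holds.

1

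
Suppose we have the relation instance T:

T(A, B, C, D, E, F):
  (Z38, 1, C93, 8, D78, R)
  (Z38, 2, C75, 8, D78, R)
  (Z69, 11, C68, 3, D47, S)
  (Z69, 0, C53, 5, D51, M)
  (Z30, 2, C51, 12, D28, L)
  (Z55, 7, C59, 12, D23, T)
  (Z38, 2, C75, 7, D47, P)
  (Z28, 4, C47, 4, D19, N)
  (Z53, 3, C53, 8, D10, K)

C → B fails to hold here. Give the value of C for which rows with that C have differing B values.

C=C93: 1 row → B = 1 ✓
C=C75: 2 rows → B = 2, 2 ✓
C=C68: 1 row → B = 11 ✓
C=C53: 2 rows → B takes values {0, 3} — violation
C=C51: 1 row → B = 2 ✓
C=C59: 1 row → B = 7 ✓
C=C47: 1 row → B = 4 ✓
The only C value with inconsistent B is C=C53.

C53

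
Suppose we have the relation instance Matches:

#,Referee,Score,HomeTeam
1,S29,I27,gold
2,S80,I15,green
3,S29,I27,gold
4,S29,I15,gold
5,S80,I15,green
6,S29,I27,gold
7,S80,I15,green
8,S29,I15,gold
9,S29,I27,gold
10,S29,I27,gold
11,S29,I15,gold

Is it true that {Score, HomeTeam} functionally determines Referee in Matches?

Yes

(Score=I27, HomeTeam=gold): rows 1, 3, 6, 9, 10 → Referee = S29, S29, S29, S29, S29 ✓
(Score=I15, HomeTeam=green): rows 2, 5, 7 → Referee = S80, S80, S80 ✓
(Score=I15, HomeTeam=gold): rows 4, 8, 11 → Referee = S29, S29, S29 ✓
Every {Score, HomeTeam} value is associated with a single Referee value, so {Score, HomeTeam} -> Referee holds.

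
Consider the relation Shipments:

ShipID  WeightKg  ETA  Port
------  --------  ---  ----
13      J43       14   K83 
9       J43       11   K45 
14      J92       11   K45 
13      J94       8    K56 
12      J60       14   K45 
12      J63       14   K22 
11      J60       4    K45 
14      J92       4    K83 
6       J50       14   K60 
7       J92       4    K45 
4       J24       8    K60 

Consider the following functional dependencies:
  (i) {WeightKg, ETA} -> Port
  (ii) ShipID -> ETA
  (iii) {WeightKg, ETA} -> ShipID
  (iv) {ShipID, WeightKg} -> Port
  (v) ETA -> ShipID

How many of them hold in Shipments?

(i) {WeightKg, ETA} -> Port: (WeightKg=J92, ETA=4): 2 rows → Port takes values {K83, K45} — violation — fails.
(ii) ShipID -> ETA: ShipID=13: 2 rows → ETA takes values {14, 8} — violation; ShipID=14: 2 rows → ETA takes values {11, 4} — violation — fails.
(iii) {WeightKg, ETA} -> ShipID: (WeightKg=J92, ETA=4): 2 rows → ShipID takes values {14, 7} — violation — fails.
(iv) {ShipID, WeightKg} -> Port: (ShipID=14, WeightKg=J92): 2 rows → Port takes values {K45, K83} — violation — fails.
(v) ETA -> ShipID: ETA=14: 4 rows → ShipID takes values {13, 12, 6} — violation; ETA=11: 2 rows → ShipID takes values {9, 14} — violation; ETA=8: 2 rows → ShipID takes values {13, 4} — violation; ETA=4: 3 rows → ShipID takes values {11, 14, 7} — violation — fails.
None of the 5 dependencies hold.

0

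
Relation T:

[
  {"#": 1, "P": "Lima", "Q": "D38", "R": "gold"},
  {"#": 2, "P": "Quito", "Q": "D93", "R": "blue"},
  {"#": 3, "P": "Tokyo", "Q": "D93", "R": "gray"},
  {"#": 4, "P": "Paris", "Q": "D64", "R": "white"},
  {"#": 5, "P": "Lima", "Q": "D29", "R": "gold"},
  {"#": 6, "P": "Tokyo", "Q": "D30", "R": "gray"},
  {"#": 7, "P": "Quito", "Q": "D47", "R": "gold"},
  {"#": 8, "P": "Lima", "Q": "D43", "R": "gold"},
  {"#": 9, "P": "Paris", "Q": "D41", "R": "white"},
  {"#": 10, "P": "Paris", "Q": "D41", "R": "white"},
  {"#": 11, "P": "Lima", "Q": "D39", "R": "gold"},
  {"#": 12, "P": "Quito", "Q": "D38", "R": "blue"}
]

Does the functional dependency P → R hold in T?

No

P=Lima: rows 1, 5, 8, 11 → R = gold, gold, gold, gold ✓
P=Quito: rows 2, 7, 12 → R takes values {blue, gold} — violation
P=Tokyo: rows 3, 6 → R = gray, gray ✓
P=Paris: rows 4, 9, 10 → R = white, white, white ✓
Two rows agree on P but differ on R, so P → R does not hold.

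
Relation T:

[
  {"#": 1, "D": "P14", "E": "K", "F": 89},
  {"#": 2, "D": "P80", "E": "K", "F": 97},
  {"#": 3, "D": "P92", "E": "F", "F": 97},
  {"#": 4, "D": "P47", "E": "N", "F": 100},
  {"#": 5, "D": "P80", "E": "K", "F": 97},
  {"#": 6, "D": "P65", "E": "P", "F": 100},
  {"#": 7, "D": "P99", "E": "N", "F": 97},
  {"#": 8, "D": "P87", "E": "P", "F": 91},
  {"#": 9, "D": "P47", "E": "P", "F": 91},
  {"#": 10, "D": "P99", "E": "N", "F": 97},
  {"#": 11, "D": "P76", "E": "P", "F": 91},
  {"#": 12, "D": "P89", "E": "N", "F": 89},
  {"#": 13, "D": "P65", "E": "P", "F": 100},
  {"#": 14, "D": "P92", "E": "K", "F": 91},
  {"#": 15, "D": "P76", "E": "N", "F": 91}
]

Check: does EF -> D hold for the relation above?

No

(E=K, F=89): row 1 → D = P14 ✓
(E=K, F=97): rows 2, 5 → D = P80, P80 ✓
(E=F, F=97): row 3 → D = P92 ✓
(E=N, F=100): row 4 → D = P47 ✓
(E=P, F=100): rows 6, 13 → D = P65, P65 ✓
(E=N, F=97): rows 7, 10 → D = P99, P99 ✓
(E=P, F=91): rows 8, 9, 11 → D takes values {P87, P47, P76} — violation
(E=N, F=89): row 12 → D = P89 ✓
(E=K, F=91): row 14 → D = P92 ✓
(E=N, F=91): row 15 → D = P76 ✓
Two rows agree on EF but differ on D, so EF -> D does not hold.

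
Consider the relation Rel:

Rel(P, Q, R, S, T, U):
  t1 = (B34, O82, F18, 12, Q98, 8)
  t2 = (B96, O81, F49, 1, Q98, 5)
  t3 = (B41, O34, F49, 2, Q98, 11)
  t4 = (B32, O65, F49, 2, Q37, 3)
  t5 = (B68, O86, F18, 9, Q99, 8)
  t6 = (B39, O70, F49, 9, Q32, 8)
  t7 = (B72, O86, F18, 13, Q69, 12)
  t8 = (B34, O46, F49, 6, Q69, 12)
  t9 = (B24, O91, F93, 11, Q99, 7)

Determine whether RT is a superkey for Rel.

Rows 2 and 3 have the same RT value (R=F49, T=Q98) but are distinct tuples, so RT does not determine every attribute — not a superkey.

No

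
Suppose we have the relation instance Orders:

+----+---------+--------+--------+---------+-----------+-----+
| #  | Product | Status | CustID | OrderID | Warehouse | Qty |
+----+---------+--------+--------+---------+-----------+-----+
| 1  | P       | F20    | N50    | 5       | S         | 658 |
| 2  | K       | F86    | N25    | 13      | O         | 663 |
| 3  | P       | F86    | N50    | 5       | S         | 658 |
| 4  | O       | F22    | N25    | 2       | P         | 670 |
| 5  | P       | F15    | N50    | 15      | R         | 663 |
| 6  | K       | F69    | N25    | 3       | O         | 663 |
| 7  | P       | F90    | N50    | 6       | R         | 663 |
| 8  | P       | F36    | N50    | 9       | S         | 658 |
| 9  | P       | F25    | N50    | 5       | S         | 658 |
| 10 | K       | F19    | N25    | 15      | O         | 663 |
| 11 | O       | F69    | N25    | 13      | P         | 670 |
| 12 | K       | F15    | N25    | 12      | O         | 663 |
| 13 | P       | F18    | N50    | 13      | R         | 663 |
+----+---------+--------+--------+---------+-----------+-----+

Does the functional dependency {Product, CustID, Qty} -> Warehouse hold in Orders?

Yes

(Product=P, CustID=N50, Qty=658): rows 1, 3, 8, 9 → Warehouse = S, S, S, S ✓
(Product=K, CustID=N25, Qty=663): rows 2, 6, 10, 12 → Warehouse = O, O, O, O ✓
(Product=O, CustID=N25, Qty=670): rows 4, 11 → Warehouse = P, P ✓
(Product=P, CustID=N50, Qty=663): rows 5, 7, 13 → Warehouse = R, R, R ✓
Every {Product, CustID, Qty} value is associated with a single Warehouse value, so {Product, CustID, Qty} -> Warehouse holds.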